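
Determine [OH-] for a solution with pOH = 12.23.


[OH-] = 10^(-pOH)
[OH-] = 10^(-12.23)
[OH-] = 5.888e-13 M

5.888e-13 M


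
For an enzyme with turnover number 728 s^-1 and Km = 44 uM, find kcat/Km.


Catalytic efficiency = kcat / Km
= 728 / 44
= 16.5455 uM^-1*s^-1

16.5455 uM^-1*s^-1


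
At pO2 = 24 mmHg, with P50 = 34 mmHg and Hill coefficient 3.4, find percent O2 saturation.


Y = pO2^n / (P50^n + pO2^n)
Y = 24^3.4 / (34^3.4 + 24^3.4)
Y = 23.43%

23.43%


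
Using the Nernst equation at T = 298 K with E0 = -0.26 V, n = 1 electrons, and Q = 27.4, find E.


E = E0 - (RT/nF) * ln(Q)
E = -0.26 - (8.314 * 298 / (1 * 96485)) * ln(27.4)
E = -0.345 V

-0.345 V


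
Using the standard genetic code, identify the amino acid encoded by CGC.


Standard genetic code lookup.
Codon CGC -> Arg

Arg


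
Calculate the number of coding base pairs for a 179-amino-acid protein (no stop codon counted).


Each amino acid = 1 codon = 3 bp
bp = 179 * 3 = 537 bp

537 bp


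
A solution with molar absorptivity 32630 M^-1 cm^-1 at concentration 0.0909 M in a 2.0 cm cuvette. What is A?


A = epsilon * c * l
A = 32630 * 0.0909 * 2.0
A = 5932.134

5932.134


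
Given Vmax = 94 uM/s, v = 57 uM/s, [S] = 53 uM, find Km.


Km = [S] * (Vmax - v) / v
Km = 53 * (94 - 57) / 57
Km = 34.4035 uM

34.4035 uM


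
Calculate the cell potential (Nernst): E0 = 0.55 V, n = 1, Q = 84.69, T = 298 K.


E = E0 - (RT/nF) * ln(Q)
E = 0.55 - (8.314 * 298 / (1 * 96485)) * ln(84.69)
E = 0.436 V

0.436 V


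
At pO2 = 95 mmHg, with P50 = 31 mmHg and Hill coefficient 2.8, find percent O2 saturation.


Y = pO2^n / (P50^n + pO2^n)
Y = 95^2.8 / (31^2.8 + 95^2.8)
Y = 95.83%

95.83%


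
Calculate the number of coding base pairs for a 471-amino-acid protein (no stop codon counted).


Each amino acid = 1 codon = 3 bp
bp = 471 * 3 = 1413 bp

1413 bp


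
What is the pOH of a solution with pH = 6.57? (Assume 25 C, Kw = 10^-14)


pOH = 14 - pH
pOH = 14 - 6.57
pOH = 7.43

7.43


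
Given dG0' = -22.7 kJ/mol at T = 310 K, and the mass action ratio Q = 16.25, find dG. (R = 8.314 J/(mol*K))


dG = dG0' + RT * ln(Q) / 1000
dG = -22.7 + 8.314 * 310 * ln(16.25) / 1000
dG = -15.5141 kJ/mol

-15.5141 kJ/mol


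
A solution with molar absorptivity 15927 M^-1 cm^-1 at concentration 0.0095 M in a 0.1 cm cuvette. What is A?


A = epsilon * c * l
A = 15927 * 0.0095 * 0.1
A = 15.1307

15.1307


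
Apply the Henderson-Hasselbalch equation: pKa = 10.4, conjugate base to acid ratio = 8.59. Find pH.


pH = pKa + log10([A-]/[HA])
pH = 10.4 + log10(8.59)
pH = 11.334

11.334


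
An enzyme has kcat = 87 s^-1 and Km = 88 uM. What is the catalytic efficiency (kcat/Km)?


Catalytic efficiency = kcat / Km
= 87 / 88
= 0.9886 uM^-1*s^-1

0.9886 uM^-1*s^-1


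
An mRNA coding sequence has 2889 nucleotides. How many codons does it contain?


codons = nucleotides / 3
codons = 2889 / 3 = 963

963


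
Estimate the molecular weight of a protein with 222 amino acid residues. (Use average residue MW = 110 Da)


MW = n_residues * 110 Da
MW = 222 * 110
MW = 24420 Da

24420 Da


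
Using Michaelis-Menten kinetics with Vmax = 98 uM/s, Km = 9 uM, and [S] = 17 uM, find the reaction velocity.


v = Vmax * [S] / (Km + [S])
v = 98 * 17 / (9 + 17)
v = 64.0769 uM/s

64.0769 uM/s


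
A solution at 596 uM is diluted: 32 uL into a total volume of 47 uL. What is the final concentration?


C2 = C1 * V1 / V2
C2 = 596 * 32 / 47
C2 = 405.7872 uM

405.7872 uM


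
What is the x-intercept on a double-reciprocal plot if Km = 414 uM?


x-intercept = -1/Km
= -1/414
= -0.0024 1/uM

-0.0024 1/uM


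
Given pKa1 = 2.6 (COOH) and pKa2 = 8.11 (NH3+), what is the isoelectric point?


pI = (pKa1 + pKa2) / 2
pI = (2.6 + 8.11) / 2
pI = 5.355

5.355


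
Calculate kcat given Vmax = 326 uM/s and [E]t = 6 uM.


kcat = Vmax / [E]t
kcat = 326 / 6
kcat = 54.3333 s^-1

54.3333 s^-1


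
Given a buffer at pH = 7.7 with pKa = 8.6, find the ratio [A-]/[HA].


[A-]/[HA] = 10^(pH - pKa)
= 10^(7.7 - 8.6)
= 0.1259

0.1259


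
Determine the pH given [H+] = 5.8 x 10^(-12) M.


pH = -log10([H+])
pH = -log10(5.8 x 10^(-12))
pH = 11.2366

11.2366


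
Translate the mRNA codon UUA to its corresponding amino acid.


Standard genetic code lookup.
Codon UUA -> Leu

Leu


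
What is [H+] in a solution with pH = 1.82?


[H+] = 10^(-pH)
[H+] = 10^(-1.82)
[H+] = 0.0151 M

0.0151 M


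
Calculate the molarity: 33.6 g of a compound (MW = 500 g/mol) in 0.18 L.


C = (mass / MW) / volume
C = (33.6 / 500) / 0.18
C = 0.3733 M

0.3733 M


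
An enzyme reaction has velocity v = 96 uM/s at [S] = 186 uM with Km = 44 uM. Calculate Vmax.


Vmax = v * (Km + [S]) / [S]
Vmax = 96 * (44 + 186) / 186
Vmax = 118.7097 uM/s

118.7097 uM/s


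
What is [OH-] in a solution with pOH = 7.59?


[OH-] = 10^(-pOH)
[OH-] = 10^(-7.59)
[OH-] = 2.570e-08 M

2.570e-08 M


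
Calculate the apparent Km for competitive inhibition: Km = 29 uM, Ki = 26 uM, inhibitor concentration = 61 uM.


Km_app = Km * (1 + [I]/Ki)
Km_app = 29 * (1 + 61/26)
Km_app = 97.0385 uM

97.0385 uM


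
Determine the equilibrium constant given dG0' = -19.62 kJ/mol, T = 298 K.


Keq = exp(-dG0 * 1000 / (R * T))
Keq = exp(-(-19.62) * 1000 / (8.314 * 298))
Keq = 2749.1397

2749.1397


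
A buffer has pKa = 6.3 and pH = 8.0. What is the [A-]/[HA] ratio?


[A-]/[HA] = 10^(pH - pKa)
= 10^(8.0 - 6.3)
= 50.1187

50.1187


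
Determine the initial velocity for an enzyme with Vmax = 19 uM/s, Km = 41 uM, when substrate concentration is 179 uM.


v = Vmax * [S] / (Km + [S])
v = 19 * 179 / (41 + 179)
v = 15.4591 uM/s

15.4591 uM/s


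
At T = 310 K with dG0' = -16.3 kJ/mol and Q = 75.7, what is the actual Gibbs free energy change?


dG = dG0' + RT * ln(Q) / 1000
dG = -16.3 + 8.314 * 310 * ln(75.7) / 1000
dG = -5.1484 kJ/mol

-5.1484 kJ/mol


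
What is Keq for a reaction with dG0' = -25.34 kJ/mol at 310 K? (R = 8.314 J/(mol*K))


Keq = exp(-dG0 * 1000 / (R * T))
Keq = exp(-(-25.34) * 1000 / (8.314 * 310))
Keq = 18617.218

18617.218


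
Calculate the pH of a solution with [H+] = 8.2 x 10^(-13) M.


pH = -log10([H+])
pH = -log10(8.2 x 10^(-13))
pH = 12.0862

12.0862


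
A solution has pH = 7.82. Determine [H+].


[H+] = 10^(-pH)
[H+] = 10^(-7.82)
[H+] = 1.514e-08 M

1.514e-08 M


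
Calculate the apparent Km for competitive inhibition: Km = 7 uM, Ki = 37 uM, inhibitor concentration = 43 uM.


Km_app = Km * (1 + [I]/Ki)
Km_app = 7 * (1 + 43/37)
Km_app = 15.1351 uM

15.1351 uM


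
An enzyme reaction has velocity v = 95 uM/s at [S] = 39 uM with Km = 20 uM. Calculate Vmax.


Vmax = v * (Km + [S]) / [S]
Vmax = 95 * (20 + 39) / 39
Vmax = 143.7179 uM/s

143.7179 uM/s


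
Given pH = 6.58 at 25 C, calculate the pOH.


pOH = 14 - pH
pOH = 14 - 6.58
pOH = 7.42

7.42


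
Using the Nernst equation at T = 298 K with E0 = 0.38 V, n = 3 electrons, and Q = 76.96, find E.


E = E0 - (RT/nF) * ln(Q)
E = 0.38 - (8.314 * 298 / (3 * 96485)) * ln(76.96)
E = 0.3428 V

0.3428 V


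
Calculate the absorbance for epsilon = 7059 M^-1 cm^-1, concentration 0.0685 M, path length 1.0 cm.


A = epsilon * c * l
A = 7059 * 0.0685 * 1.0
A = 483.5415

483.5415


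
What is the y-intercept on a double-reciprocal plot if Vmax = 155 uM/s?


y-intercept = 1/Vmax
= 1/155
= 0.0065 s/uM

0.0065 s/uM


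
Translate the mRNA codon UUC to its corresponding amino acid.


Standard genetic code lookup.
Codon UUC -> Phe

Phe


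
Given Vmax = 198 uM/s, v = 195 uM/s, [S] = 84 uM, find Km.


Km = [S] * (Vmax - v) / v
Km = 84 * (198 - 195) / 195
Km = 1.2923 uM

1.2923 uM


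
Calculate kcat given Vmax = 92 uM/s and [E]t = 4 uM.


kcat = Vmax / [E]t
kcat = 92 / 4
kcat = 23.0 s^-1

23.0 s^-1


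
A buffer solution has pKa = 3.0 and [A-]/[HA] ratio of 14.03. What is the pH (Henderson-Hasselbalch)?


pH = pKa + log10([A-]/[HA])
pH = 3.0 + log10(14.03)
pH = 4.1471

4.1471


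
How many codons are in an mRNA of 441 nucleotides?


codons = nucleotides / 3
codons = 441 / 3 = 147

147


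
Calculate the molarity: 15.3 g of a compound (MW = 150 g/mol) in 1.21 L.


C = (mass / MW) / volume
C = (15.3 / 150) / 1.21
C = 0.0843 M

0.0843 M


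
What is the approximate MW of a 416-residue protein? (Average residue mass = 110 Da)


MW = n_residues * 110 Da
MW = 416 * 110
MW = 45760 Da

45760 Da


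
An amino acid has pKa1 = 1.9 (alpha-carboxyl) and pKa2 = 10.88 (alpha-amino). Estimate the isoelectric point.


pI = (pKa1 + pKa2) / 2
pI = (1.9 + 10.88) / 2
pI = 6.39

6.39


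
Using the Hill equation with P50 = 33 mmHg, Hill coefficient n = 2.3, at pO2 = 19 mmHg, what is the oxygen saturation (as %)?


Y = pO2^n / (P50^n + pO2^n)
Y = 19^2.3 / (33^2.3 + 19^2.3)
Y = 21.93%

21.93%


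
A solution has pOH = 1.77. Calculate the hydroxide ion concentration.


[OH-] = 10^(-pOH)
[OH-] = 10^(-1.77)
[OH-] = 0.017 M

0.017 M


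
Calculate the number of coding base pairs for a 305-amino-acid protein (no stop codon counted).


Each amino acid = 1 codon = 3 bp
bp = 305 * 3 = 915 bp

915 bp


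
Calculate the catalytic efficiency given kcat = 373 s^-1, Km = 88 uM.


Catalytic efficiency = kcat / Km
= 373 / 88
= 4.2386 uM^-1*s^-1

4.2386 uM^-1*s^-1


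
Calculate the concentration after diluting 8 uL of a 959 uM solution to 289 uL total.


C2 = C1 * V1 / V2
C2 = 959 * 8 / 289
C2 = 26.5467 uM

26.5467 uM


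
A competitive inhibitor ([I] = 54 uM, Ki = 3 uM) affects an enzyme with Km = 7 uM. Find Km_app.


Km_app = Km * (1 + [I]/Ki)
Km_app = 7 * (1 + 54/3)
Km_app = 133.0 uM

133.0 uM


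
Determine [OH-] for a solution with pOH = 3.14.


[OH-] = 10^(-pOH)
[OH-] = 10^(-3.14)
[OH-] = 7.244e-04 M

7.244e-04 M


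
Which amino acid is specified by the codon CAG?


Standard genetic code lookup.
Codon CAG -> Gln

Gln


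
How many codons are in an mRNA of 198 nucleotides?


codons = nucleotides / 3
codons = 198 / 3 = 66

66


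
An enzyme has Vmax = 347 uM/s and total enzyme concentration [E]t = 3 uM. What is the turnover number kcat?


kcat = Vmax / [E]t
kcat = 347 / 3
kcat = 115.6667 s^-1

115.6667 s^-1


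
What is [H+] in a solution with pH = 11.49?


[H+] = 10^(-pH)
[H+] = 10^(-11.49)
[H+] = 3.236e-12 M

3.236e-12 M


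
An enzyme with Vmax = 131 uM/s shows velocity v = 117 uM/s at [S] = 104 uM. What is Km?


Km = [S] * (Vmax - v) / v
Km = 104 * (131 - 117) / 117
Km = 12.4444 uM

12.4444 uM


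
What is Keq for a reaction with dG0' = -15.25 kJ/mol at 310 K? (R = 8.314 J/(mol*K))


Keq = exp(-dG0 * 1000 / (R * T))
Keq = exp(-(-15.25) * 1000 / (8.314 * 310))
Keq = 371.2788

371.2788


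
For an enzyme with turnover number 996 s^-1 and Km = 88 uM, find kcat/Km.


Catalytic efficiency = kcat / Km
= 996 / 88
= 11.3182 uM^-1*s^-1

11.3182 uM^-1*s^-1


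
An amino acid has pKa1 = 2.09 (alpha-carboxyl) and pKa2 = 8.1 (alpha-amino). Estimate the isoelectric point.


pI = (pKa1 + pKa2) / 2
pI = (2.09 + 8.1) / 2
pI = 5.095

5.095


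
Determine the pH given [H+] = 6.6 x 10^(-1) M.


pH = -log10([H+])
pH = -log10(6.6 x 10^(-1))
pH = 0.1805

0.1805


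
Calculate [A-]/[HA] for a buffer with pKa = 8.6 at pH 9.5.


[A-]/[HA] = 10^(pH - pKa)
= 10^(9.5 - 8.6)
= 7.9433

7.9433


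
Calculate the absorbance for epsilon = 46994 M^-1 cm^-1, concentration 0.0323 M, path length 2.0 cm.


A = epsilon * c * l
A = 46994 * 0.0323 * 2.0
A = 3035.8124

3035.8124


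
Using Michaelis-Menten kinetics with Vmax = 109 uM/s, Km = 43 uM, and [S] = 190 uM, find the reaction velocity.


v = Vmax * [S] / (Km + [S])
v = 109 * 190 / (43 + 190)
v = 88.8841 uM/s

88.8841 uM/s


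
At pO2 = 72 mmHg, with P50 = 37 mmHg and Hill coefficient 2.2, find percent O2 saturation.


Y = pO2^n / (P50^n + pO2^n)
Y = 72^2.2 / (37^2.2 + 72^2.2)
Y = 81.22%

81.22%


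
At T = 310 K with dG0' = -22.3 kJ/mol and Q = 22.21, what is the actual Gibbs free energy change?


dG = dG0' + RT * ln(Q) / 1000
dG = -22.3 + 8.314 * 310 * ln(22.21) / 1000
dG = -14.3088 kJ/mol

-14.3088 kJ/mol


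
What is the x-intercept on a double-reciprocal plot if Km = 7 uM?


x-intercept = -1/Km
= -1/7
= -0.1429 1/uM

-0.1429 1/uM


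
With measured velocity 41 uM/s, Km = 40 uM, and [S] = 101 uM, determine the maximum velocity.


Vmax = v * (Km + [S]) / [S]
Vmax = 41 * (40 + 101) / 101
Vmax = 57.2376 uM/s

57.2376 uM/s


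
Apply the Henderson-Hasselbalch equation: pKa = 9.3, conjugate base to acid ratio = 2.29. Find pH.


pH = pKa + log10([A-]/[HA])
pH = 9.3 + log10(2.29)
pH = 9.6598

9.6598


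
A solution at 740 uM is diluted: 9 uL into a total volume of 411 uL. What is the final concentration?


C2 = C1 * V1 / V2
C2 = 740 * 9 / 411
C2 = 16.2044 uM

16.2044 uM


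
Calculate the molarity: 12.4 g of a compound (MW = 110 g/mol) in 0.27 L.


C = (mass / MW) / volume
C = (12.4 / 110) / 0.27
C = 0.4175 M

0.4175 M


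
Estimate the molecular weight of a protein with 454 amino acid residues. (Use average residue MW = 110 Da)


MW = n_residues * 110 Da
MW = 454 * 110
MW = 49940 Da

49940 Da


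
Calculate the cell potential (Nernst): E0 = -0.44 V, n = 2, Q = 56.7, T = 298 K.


E = E0 - (RT/nF) * ln(Q)
E = -0.44 - (8.314 * 298 / (2 * 96485)) * ln(56.7)
E = -0.4918 V

-0.4918 V


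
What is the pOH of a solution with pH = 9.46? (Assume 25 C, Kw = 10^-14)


pOH = 14 - pH
pOH = 14 - 9.46
pOH = 4.54

4.54


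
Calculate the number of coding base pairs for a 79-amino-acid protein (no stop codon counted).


Each amino acid = 1 codon = 3 bp
bp = 79 * 3 = 237 bp

237 bp


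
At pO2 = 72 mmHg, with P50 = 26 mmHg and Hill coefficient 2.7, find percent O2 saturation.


Y = pO2^n / (P50^n + pO2^n)
Y = 72^2.7 / (26^2.7 + 72^2.7)
Y = 93.99%

93.99%


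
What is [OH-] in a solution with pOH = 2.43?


[OH-] = 10^(-pOH)
[OH-] = 10^(-2.43)
[OH-] = 0.0037 M

0.0037 M


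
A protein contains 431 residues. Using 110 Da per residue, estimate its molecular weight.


MW = n_residues * 110 Da
MW = 431 * 110
MW = 47410 Da

47410 Da


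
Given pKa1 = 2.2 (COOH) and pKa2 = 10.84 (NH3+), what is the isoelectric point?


pI = (pKa1 + pKa2) / 2
pI = (2.2 + 10.84) / 2
pI = 6.52

6.52


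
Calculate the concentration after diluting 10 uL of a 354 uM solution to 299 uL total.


C2 = C1 * V1 / V2
C2 = 354 * 10 / 299
C2 = 11.8395 uM

11.8395 uM


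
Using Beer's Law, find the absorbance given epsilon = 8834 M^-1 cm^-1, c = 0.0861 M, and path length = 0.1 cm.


A = epsilon * c * l
A = 8834 * 0.0861 * 0.1
A = 76.0607

76.0607


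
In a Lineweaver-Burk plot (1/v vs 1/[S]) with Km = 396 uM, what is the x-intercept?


x-intercept = -1/Km
= -1/396
= -0.0025 1/uM

-0.0025 1/uM


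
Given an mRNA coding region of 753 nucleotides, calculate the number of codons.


codons = nucleotides / 3
codons = 753 / 3 = 251

251


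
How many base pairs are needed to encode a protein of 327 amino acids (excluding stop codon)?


Each amino acid = 1 codon = 3 bp
bp = 327 * 3 = 981 bp

981 bp


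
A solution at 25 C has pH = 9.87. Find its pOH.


pOH = 14 - pH
pOH = 14 - 9.87
pOH = 4.13

4.13


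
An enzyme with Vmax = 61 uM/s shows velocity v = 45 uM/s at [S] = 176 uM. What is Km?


Km = [S] * (Vmax - v) / v
Km = 176 * (61 - 45) / 45
Km = 62.5778 uM

62.5778 uM


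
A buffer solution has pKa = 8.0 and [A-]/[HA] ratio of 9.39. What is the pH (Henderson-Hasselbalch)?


pH = pKa + log10([A-]/[HA])
pH = 8.0 + log10(9.39)
pH = 8.9727

8.9727


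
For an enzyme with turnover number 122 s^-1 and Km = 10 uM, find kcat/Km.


Catalytic efficiency = kcat / Km
= 122 / 10
= 12.2 uM^-1*s^-1

12.2 uM^-1*s^-1


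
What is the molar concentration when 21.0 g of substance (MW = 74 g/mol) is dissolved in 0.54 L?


C = (mass / MW) / volume
C = (21.0 / 74) / 0.54
C = 0.5255 M

0.5255 M


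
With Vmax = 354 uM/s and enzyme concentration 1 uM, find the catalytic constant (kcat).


kcat = Vmax / [E]t
kcat = 354 / 1
kcat = 354.0 s^-1

354.0 s^-1


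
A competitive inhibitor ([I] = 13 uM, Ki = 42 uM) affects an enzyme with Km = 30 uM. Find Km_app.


Km_app = Km * (1 + [I]/Ki)
Km_app = 30 * (1 + 13/42)
Km_app = 39.2857 uM

39.2857 uM


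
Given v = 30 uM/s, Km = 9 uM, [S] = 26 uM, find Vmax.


Vmax = v * (Km + [S]) / [S]
Vmax = 30 * (9 + 26) / 26
Vmax = 40.3846 uM/s

40.3846 uM/s


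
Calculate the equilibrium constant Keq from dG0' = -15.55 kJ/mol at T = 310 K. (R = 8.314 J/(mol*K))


Keq = exp(-dG0 * 1000 / (R * T))
Keq = exp(-(-15.55) * 1000 / (8.314 * 310))
Keq = 417.1109

417.1109


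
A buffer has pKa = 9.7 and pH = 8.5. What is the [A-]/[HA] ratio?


[A-]/[HA] = 10^(pH - pKa)
= 10^(8.5 - 9.7)
= 0.0631

0.0631


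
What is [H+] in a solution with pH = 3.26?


[H+] = 10^(-pH)
[H+] = 10^(-3.26)
[H+] = 5.495e-04 M

5.495e-04 M


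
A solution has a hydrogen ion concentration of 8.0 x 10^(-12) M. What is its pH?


pH = -log10([H+])
pH = -log10(8.0 x 10^(-12))
pH = 11.0969

11.0969


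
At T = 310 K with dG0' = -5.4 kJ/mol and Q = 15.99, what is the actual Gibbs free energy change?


dG = dG0' + RT * ln(Q) / 1000
dG = -5.4 + 8.314 * 310 * ln(15.99) / 1000
dG = 1.7443 kJ/mol

1.7443 kJ/mol


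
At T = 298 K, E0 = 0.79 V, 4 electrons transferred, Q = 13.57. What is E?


E = E0 - (RT/nF) * ln(Q)
E = 0.79 - (8.314 * 298 / (4 * 96485)) * ln(13.57)
E = 0.7733 V

0.7733 V


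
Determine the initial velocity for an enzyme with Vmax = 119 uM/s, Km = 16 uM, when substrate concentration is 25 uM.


v = Vmax * [S] / (Km + [S])
v = 119 * 25 / (16 + 25)
v = 72.561 uM/s

72.561 uM/s


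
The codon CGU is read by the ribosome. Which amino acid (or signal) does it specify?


Standard genetic code lookup.
Codon CGU -> Arg

Arg


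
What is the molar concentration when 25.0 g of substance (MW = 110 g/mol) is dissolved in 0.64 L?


C = (mass / MW) / volume
C = (25.0 / 110) / 0.64
C = 0.3551 M

0.3551 M


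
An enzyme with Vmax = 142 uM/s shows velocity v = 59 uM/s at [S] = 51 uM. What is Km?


Km = [S] * (Vmax - v) / v
Km = 51 * (142 - 59) / 59
Km = 71.7458 uM

71.7458 uM


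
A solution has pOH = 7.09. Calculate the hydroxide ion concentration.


[OH-] = 10^(-pOH)
[OH-] = 10^(-7.09)
[OH-] = 8.128e-08 M

8.128e-08 M


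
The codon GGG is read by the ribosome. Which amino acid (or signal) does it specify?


Standard genetic code lookup.
Codon GGG -> Gly

Gly


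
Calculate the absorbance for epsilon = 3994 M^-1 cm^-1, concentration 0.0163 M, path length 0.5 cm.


A = epsilon * c * l
A = 3994 * 0.0163 * 0.5
A = 32.5511

32.5511


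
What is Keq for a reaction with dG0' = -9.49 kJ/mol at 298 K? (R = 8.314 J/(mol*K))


Keq = exp(-dG0 * 1000 / (R * T))
Keq = exp(-(-9.49) * 1000 / (8.314 * 298))
Keq = 46.0793

46.0793


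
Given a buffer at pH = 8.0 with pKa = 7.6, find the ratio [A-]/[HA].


[A-]/[HA] = 10^(pH - pKa)
= 10^(8.0 - 7.6)
= 2.5119

2.5119


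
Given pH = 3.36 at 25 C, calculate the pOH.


pOH = 14 - pH
pOH = 14 - 3.36
pOH = 10.64

10.64


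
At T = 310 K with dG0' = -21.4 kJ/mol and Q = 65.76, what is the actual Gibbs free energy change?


dG = dG0' + RT * ln(Q) / 1000
dG = -21.4 + 8.314 * 310 * ln(65.76) / 1000
dG = -10.6112 kJ/mol

-10.6112 kJ/mol


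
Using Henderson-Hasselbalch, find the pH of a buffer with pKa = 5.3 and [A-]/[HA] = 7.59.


pH = pKa + log10([A-]/[HA])
pH = 5.3 + log10(7.59)
pH = 6.1802

6.1802


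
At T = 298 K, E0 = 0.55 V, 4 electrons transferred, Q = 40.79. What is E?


E = E0 - (RT/nF) * ln(Q)
E = 0.55 - (8.314 * 298 / (4 * 96485)) * ln(40.79)
E = 0.5262 V

0.5262 V


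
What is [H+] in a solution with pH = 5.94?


[H+] = 10^(-pH)
[H+] = 10^(-5.94)
[H+] = 1.148e-06 M

1.148e-06 M


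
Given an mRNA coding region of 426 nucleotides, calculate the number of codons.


codons = nucleotides / 3
codons = 426 / 3 = 142

142


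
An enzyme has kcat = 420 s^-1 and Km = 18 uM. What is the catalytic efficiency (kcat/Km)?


Catalytic efficiency = kcat / Km
= 420 / 18
= 23.3333 uM^-1*s^-1

23.3333 uM^-1*s^-1


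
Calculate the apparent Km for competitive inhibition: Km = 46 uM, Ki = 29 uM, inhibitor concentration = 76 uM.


Km_app = Km * (1 + [I]/Ki)
Km_app = 46 * (1 + 76/29)
Km_app = 166.5517 uM

166.5517 uM


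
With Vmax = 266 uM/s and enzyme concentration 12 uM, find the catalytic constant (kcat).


kcat = Vmax / [E]t
kcat = 266 / 12
kcat = 22.1667 s^-1

22.1667 s^-1


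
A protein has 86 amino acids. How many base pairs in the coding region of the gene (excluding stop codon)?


Each amino acid = 1 codon = 3 bp
bp = 86 * 3 = 258 bp

258 bp


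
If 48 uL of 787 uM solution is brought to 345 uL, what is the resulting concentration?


C2 = C1 * V1 / V2
C2 = 787 * 48 / 345
C2 = 109.4957 uM

109.4957 uM


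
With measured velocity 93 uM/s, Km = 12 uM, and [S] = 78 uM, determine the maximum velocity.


Vmax = v * (Km + [S]) / [S]
Vmax = 93 * (12 + 78) / 78
Vmax = 107.3077 uM/s

107.3077 uM/s


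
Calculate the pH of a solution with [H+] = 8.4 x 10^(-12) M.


pH = -log10([H+])
pH = -log10(8.4 x 10^(-12))
pH = 11.0757

11.0757


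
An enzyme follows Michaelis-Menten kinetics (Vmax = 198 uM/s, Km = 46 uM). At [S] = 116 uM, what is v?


v = Vmax * [S] / (Km + [S])
v = 198 * 116 / (46 + 116)
v = 141.7778 uM/s

141.7778 uM/s


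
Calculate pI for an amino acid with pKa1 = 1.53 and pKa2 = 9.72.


pI = (pKa1 + pKa2) / 2
pI = (1.53 + 9.72) / 2
pI = 5.625

5.625


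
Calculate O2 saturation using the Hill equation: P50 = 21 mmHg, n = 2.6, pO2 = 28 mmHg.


Y = pO2^n / (P50^n + pO2^n)
Y = 28^2.6 / (21^2.6 + 28^2.6)
Y = 67.87%

67.87%


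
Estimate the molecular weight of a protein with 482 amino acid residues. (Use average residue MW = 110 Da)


MW = n_residues * 110 Da
MW = 482 * 110
MW = 53020 Da

53020 Da


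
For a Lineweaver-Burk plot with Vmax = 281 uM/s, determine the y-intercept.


y-intercept = 1/Vmax
= 1/281
= 0.0036 s/uM

0.0036 s/uM


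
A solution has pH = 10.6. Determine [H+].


[H+] = 10^(-pH)
[H+] = 10^(-10.6)
[H+] = 2.512e-11 M

2.512e-11 M


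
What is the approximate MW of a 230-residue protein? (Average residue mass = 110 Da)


MW = n_residues * 110 Da
MW = 230 * 110
MW = 25300 Da

25300 Da


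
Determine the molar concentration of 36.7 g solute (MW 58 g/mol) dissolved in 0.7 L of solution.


C = (mass / MW) / volume
C = (36.7 / 58) / 0.7
C = 0.9039 M

0.9039 M


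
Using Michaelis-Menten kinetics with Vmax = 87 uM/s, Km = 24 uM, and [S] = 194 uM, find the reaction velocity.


v = Vmax * [S] / (Km + [S])
v = 87 * 194 / (24 + 194)
v = 77.422 uM/s

77.422 uM/s


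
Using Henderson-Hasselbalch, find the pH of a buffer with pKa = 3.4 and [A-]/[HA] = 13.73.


pH = pKa + log10([A-]/[HA])
pH = 3.4 + log10(13.73)
pH = 4.5377

4.5377


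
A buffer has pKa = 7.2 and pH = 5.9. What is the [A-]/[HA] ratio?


[A-]/[HA] = 10^(pH - pKa)
= 10^(5.9 - 7.2)
= 0.0501

0.0501


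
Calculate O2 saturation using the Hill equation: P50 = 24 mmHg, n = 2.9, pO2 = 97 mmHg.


Y = pO2^n / (P50^n + pO2^n)
Y = 97^2.9 / (24^2.9 + 97^2.9)
Y = 98.29%

98.29%


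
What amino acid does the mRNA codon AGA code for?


Standard genetic code lookup.
Codon AGA -> Arg

Arg


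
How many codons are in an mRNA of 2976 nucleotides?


codons = nucleotides / 3
codons = 2976 / 3 = 992

992


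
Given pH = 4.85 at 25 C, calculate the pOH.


pOH = 14 - pH
pOH = 14 - 4.85
pOH = 9.15

9.15


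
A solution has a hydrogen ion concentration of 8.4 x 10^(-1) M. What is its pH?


pH = -log10([H+])
pH = -log10(8.4 x 10^(-1))
pH = 0.0757

0.0757


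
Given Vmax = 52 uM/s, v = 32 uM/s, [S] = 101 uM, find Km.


Km = [S] * (Vmax - v) / v
Km = 101 * (52 - 32) / 32
Km = 63.125 uM

63.125 uM


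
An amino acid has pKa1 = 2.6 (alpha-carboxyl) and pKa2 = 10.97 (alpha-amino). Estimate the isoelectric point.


pI = (pKa1 + pKa2) / 2
pI = (2.6 + 10.97) / 2
pI = 6.785

6.785


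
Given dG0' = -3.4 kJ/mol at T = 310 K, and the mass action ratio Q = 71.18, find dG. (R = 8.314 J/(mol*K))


dG = dG0' + RT * ln(Q) / 1000
dG = -3.4 + 8.314 * 310 * ln(71.18) / 1000
dG = 7.5929 kJ/mol

7.5929 kJ/mol


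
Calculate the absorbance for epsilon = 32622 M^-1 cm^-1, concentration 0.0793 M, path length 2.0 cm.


A = epsilon * c * l
A = 32622 * 0.0793 * 2.0
A = 5173.8492

5173.8492


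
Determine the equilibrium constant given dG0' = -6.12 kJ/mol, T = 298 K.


Keq = exp(-dG0 * 1000 / (R * T))
Keq = exp(-(-6.12) * 1000 / (8.314 * 298))
Keq = 11.8243

11.8243


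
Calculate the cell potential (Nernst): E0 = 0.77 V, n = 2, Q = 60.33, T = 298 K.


E = E0 - (RT/nF) * ln(Q)
E = 0.77 - (8.314 * 298 / (2 * 96485)) * ln(60.33)
E = 0.7174 V

0.7174 V


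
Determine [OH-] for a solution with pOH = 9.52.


[OH-] = 10^(-pOH)
[OH-] = 10^(-9.52)
[OH-] = 3.020e-10 M

3.020e-10 M


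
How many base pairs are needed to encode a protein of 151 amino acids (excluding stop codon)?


Each amino acid = 1 codon = 3 bp
bp = 151 * 3 = 453 bp

453 bp


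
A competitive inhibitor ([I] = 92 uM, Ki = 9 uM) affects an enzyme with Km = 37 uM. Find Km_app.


Km_app = Km * (1 + [I]/Ki)
Km_app = 37 * (1 + 92/9)
Km_app = 415.2222 uM

415.2222 uM


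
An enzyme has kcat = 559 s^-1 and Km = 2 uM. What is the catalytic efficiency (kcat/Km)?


Catalytic efficiency = kcat / Km
= 559 / 2
= 279.5 uM^-1*s^-1

279.5 uM^-1*s^-1


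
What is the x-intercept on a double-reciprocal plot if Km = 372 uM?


x-intercept = -1/Km
= -1/372
= -0.0027 1/uM

-0.0027 1/uM


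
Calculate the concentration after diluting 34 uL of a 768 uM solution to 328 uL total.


C2 = C1 * V1 / V2
C2 = 768 * 34 / 328
C2 = 79.6098 uM

79.6098 uM


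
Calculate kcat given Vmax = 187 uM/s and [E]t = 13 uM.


kcat = Vmax / [E]t
kcat = 187 / 13
kcat = 14.3846 s^-1

14.3846 s^-1


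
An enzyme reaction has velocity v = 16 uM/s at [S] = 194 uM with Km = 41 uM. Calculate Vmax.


Vmax = v * (Km + [S]) / [S]
Vmax = 16 * (41 + 194) / 194
Vmax = 19.3814 uM/s

19.3814 uM/s


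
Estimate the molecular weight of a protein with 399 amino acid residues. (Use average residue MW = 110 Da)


MW = n_residues * 110 Da
MW = 399 * 110
MW = 43890 Da

43890 Da


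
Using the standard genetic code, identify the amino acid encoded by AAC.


Standard genetic code lookup.
Codon AAC -> Asn

Asn


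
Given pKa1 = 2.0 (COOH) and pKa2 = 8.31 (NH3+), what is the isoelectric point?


pI = (pKa1 + pKa2) / 2
pI = (2.0 + 8.31) / 2
pI = 5.155

5.155


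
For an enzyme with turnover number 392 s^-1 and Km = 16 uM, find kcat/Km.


Catalytic efficiency = kcat / Km
= 392 / 16
= 24.5 uM^-1*s^-1

24.5 uM^-1*s^-1


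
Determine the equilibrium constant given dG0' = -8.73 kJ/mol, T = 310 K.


Keq = exp(-dG0 * 1000 / (R * T))
Keq = exp(-(-8.73) * 1000 / (8.314 * 310))
Keq = 29.5834

29.5834


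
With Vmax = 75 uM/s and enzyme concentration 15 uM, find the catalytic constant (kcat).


kcat = Vmax / [E]t
kcat = 75 / 15
kcat = 5.0 s^-1

5.0 s^-1


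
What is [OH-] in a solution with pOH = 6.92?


[OH-] = 10^(-pOH)
[OH-] = 10^(-6.92)
[OH-] = 1.202e-07 M

1.202e-07 M


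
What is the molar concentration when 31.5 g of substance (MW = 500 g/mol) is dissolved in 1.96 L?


C = (mass / MW) / volume
C = (31.5 / 500) / 1.96
C = 0.0321 M

0.0321 M


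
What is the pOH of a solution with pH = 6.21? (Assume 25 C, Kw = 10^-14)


pOH = 14 - pH
pOH = 14 - 6.21
pOH = 7.79

7.79


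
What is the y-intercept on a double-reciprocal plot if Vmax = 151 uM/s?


y-intercept = 1/Vmax
= 1/151
= 0.0066 s/uM

0.0066 s/uM


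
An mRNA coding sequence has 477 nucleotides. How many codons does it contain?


codons = nucleotides / 3
codons = 477 / 3 = 159

159


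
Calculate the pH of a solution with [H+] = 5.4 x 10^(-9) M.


pH = -log10([H+])
pH = -log10(5.4 x 10^(-9))
pH = 8.2676

8.2676


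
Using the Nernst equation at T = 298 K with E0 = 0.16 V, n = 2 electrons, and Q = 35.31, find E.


E = E0 - (RT/nF) * ln(Q)
E = 0.16 - (8.314 * 298 / (2 * 96485)) * ln(35.31)
E = 0.1142 V

0.1142 V


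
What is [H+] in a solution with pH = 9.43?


[H+] = 10^(-pH)
[H+] = 10^(-9.43)
[H+] = 3.715e-10 M

3.715e-10 M


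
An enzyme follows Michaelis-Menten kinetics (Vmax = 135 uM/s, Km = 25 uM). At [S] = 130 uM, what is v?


v = Vmax * [S] / (Km + [S])
v = 135 * 130 / (25 + 130)
v = 113.2258 uM/s

113.2258 uM/s


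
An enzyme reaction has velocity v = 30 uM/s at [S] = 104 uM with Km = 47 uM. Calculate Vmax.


Vmax = v * (Km + [S]) / [S]
Vmax = 30 * (47 + 104) / 104
Vmax = 43.5577 uM/s

43.5577 uM/s


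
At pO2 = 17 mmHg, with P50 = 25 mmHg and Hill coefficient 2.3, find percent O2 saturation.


Y = pO2^n / (P50^n + pO2^n)
Y = 17^2.3 / (25^2.3 + 17^2.3)
Y = 29.17%

29.17%


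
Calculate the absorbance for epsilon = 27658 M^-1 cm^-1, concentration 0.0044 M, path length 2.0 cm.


A = epsilon * c * l
A = 27658 * 0.0044 * 2.0
A = 243.3904

243.3904


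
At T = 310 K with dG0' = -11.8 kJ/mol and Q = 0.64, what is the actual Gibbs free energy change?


dG = dG0' + RT * ln(Q) / 1000
dG = -11.8 + 8.314 * 310 * ln(0.64) / 1000
dG = -12.9502 kJ/mol

-12.9502 kJ/mol


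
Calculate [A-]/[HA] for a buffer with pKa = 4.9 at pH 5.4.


[A-]/[HA] = 10^(pH - pKa)
= 10^(5.4 - 4.9)
= 3.1623

3.1623


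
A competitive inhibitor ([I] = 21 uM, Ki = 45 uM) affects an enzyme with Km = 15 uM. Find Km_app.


Km_app = Km * (1 + [I]/Ki)
Km_app = 15 * (1 + 21/45)
Km_app = 22.0 uM

22.0 uM


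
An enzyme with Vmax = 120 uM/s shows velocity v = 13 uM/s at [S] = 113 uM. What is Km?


Km = [S] * (Vmax - v) / v
Km = 113 * (120 - 13) / 13
Km = 930.0769 uM

930.0769 uM


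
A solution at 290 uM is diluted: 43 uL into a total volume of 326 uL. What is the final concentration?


C2 = C1 * V1 / V2
C2 = 290 * 43 / 326
C2 = 38.2515 uM

38.2515 uM


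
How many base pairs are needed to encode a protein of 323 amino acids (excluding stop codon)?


Each amino acid = 1 codon = 3 bp
bp = 323 * 3 = 969 bp

969 bp


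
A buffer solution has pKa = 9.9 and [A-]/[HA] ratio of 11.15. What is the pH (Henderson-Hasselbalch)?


pH = pKa + log10([A-]/[HA])
pH = 9.9 + log10(11.15)
pH = 10.9473

10.9473


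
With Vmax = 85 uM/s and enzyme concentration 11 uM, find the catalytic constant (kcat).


kcat = Vmax / [E]t
kcat = 85 / 11
kcat = 7.7273 s^-1

7.7273 s^-1


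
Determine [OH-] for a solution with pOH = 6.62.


[OH-] = 10^(-pOH)
[OH-] = 10^(-6.62)
[OH-] = 2.399e-07 M

2.399e-07 M


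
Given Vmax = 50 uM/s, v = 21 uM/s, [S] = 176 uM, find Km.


Km = [S] * (Vmax - v) / v
Km = 176 * (50 - 21) / 21
Km = 243.0476 uM

243.0476 uM


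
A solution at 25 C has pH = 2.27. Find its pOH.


pOH = 14 - pH
pOH = 14 - 2.27
pOH = 11.73

11.73


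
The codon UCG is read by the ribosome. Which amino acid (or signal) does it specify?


Standard genetic code lookup.
Codon UCG -> Ser

Ser


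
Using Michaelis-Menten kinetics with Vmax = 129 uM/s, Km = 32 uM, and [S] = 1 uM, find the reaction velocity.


v = Vmax * [S] / (Km + [S])
v = 129 * 1 / (32 + 1)
v = 3.9091 uM/s

3.9091 uM/s


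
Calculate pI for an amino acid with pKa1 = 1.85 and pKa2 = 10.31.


pI = (pKa1 + pKa2) / 2
pI = (1.85 + 10.31) / 2
pI = 6.08

6.08


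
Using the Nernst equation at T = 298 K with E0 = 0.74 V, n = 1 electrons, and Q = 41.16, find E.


E = E0 - (RT/nF) * ln(Q)
E = 0.74 - (8.314 * 298 / (1 * 96485)) * ln(41.16)
E = 0.6445 V

0.6445 V


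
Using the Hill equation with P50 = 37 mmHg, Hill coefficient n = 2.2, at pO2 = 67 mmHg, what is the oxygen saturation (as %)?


Y = pO2^n / (P50^n + pO2^n)
Y = 67^2.2 / (37^2.2 + 67^2.2)
Y = 78.69%

78.69%


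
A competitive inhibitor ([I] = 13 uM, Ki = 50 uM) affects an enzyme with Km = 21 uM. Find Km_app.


Km_app = Km * (1 + [I]/Ki)
Km_app = 21 * (1 + 13/50)
Km_app = 26.46 uM

26.46 uM


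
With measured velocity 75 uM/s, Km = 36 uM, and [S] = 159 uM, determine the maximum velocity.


Vmax = v * (Km + [S]) / [S]
Vmax = 75 * (36 + 159) / 159
Vmax = 91.9811 uM/s

91.9811 uM/s


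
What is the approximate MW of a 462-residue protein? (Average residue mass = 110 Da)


MW = n_residues * 110 Da
MW = 462 * 110
MW = 50820 Da

50820 Da


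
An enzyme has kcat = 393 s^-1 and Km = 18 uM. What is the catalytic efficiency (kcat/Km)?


Catalytic efficiency = kcat / Km
= 393 / 18
= 21.8333 uM^-1*s^-1

21.8333 uM^-1*s^-1


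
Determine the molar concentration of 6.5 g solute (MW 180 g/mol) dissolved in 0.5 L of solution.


C = (mass / MW) / volume
C = (6.5 / 180) / 0.5
C = 0.0722 M

0.0722 M


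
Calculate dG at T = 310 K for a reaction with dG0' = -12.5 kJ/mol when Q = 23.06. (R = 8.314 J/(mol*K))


dG = dG0' + RT * ln(Q) / 1000
dG = -12.5 + 8.314 * 310 * ln(23.06) / 1000
dG = -4.4121 kJ/mol

-4.4121 kJ/mol


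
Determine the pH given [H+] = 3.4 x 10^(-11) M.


pH = -log10([H+])
pH = -log10(3.4 x 10^(-11))
pH = 10.4685

10.4685


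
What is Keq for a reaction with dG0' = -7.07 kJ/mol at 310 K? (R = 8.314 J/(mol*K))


Keq = exp(-dG0 * 1000 / (R * T))
Keq = exp(-(-7.07) * 1000 / (8.314 * 310))
Keq = 15.5357

15.5357


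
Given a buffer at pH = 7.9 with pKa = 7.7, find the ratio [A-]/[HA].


[A-]/[HA] = 10^(pH - pKa)
= 10^(7.9 - 7.7)
= 1.5849

1.5849


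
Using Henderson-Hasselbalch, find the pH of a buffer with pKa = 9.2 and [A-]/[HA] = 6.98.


pH = pKa + log10([A-]/[HA])
pH = 9.2 + log10(6.98)
pH = 10.0439

10.0439


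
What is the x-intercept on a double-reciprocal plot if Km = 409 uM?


x-intercept = -1/Km
= -1/409
= -0.0024 1/uM

-0.0024 1/uM


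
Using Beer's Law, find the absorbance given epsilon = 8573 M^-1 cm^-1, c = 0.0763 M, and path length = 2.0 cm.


A = epsilon * c * l
A = 8573 * 0.0763 * 2.0
A = 1308.2398

1308.2398


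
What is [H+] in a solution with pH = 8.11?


[H+] = 10^(-pH)
[H+] = 10^(-8.11)
[H+] = 7.762e-09 M

7.762e-09 M


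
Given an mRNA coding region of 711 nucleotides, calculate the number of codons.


codons = nucleotides / 3
codons = 711 / 3 = 237

237


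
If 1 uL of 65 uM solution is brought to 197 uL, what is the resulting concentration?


C2 = C1 * V1 / V2
C2 = 65 * 1 / 197
C2 = 0.3299 uM

0.3299 uM


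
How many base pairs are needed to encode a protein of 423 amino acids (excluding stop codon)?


Each amino acid = 1 codon = 3 bp
bp = 423 * 3 = 1269 bp

1269 bp


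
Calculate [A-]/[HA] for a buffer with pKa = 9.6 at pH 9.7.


[A-]/[HA] = 10^(pH - pKa)
= 10^(9.7 - 9.6)
= 1.2589

1.2589


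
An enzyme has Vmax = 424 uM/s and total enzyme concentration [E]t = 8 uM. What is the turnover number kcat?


kcat = Vmax / [E]t
kcat = 424 / 8
kcat = 53.0 s^-1

53.0 s^-1


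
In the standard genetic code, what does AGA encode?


Standard genetic code lookup.
Codon AGA -> Arg

Arg


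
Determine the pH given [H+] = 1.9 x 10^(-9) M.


pH = -log10([H+])
pH = -log10(1.9 x 10^(-9))
pH = 8.7212

8.7212


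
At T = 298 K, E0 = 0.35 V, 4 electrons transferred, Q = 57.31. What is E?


E = E0 - (RT/nF) * ln(Q)
E = 0.35 - (8.314 * 298 / (4 * 96485)) * ln(57.31)
E = 0.324 V

0.324 V


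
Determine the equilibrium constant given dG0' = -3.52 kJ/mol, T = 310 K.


Keq = exp(-dG0 * 1000 / (R * T))
Keq = exp(-(-3.52) * 1000 / (8.314 * 310))
Keq = 3.9187

3.9187


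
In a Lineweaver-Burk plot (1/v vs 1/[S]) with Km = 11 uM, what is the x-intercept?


x-intercept = -1/Km
= -1/11
= -0.0909 1/uM

-0.0909 1/uM


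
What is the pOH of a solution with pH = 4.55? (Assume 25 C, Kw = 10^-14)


pOH = 14 - pH
pOH = 14 - 4.55
pOH = 9.45

9.45


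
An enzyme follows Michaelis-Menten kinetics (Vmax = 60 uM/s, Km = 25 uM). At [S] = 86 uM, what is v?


v = Vmax * [S] / (Km + [S])
v = 60 * 86 / (25 + 86)
v = 46.4865 uM/s

46.4865 uM/s


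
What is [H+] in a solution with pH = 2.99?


[H+] = 10^(-pH)
[H+] = 10^(-2.99)
[H+] = 0.001 M

0.001 M


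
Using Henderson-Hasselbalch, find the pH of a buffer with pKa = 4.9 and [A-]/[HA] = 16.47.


pH = pKa + log10([A-]/[HA])
pH = 4.9 + log10(16.47)
pH = 6.1167

6.1167


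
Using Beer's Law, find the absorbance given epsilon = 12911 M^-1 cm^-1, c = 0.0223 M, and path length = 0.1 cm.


A = epsilon * c * l
A = 12911 * 0.0223 * 0.1
A = 28.7915

28.7915


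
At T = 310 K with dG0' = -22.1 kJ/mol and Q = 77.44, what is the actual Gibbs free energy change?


dG = dG0' + RT * ln(Q) / 1000
dG = -22.1 + 8.314 * 310 * ln(77.44) / 1000
dG = -10.8899 kJ/mol

-10.8899 kJ/mol


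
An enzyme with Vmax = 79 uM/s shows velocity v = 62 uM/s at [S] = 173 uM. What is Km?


Km = [S] * (Vmax - v) / v
Km = 173 * (79 - 62) / 62
Km = 47.4355 uM

47.4355 uM


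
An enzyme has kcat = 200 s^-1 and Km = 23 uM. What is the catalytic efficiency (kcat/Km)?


Catalytic efficiency = kcat / Km
= 200 / 23
= 8.6957 uM^-1*s^-1

8.6957 uM^-1*s^-1


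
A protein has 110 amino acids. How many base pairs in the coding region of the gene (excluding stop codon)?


Each amino acid = 1 codon = 3 bp
bp = 110 * 3 = 330 bp

330 bp


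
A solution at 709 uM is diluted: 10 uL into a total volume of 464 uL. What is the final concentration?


C2 = C1 * V1 / V2
C2 = 709 * 10 / 464
C2 = 15.2802 uM

15.2802 uM


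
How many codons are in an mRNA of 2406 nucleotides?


codons = nucleotides / 3
codons = 2406 / 3 = 802

802


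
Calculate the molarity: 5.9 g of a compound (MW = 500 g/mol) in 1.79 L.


C = (mass / MW) / volume
C = (5.9 / 500) / 1.79
C = 0.0066 M

0.0066 M


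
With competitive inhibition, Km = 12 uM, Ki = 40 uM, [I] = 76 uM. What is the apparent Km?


Km_app = Km * (1 + [I]/Ki)
Km_app = 12 * (1 + 76/40)
Km_app = 34.8 uM

34.8 uM


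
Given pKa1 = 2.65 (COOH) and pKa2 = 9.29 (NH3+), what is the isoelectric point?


pI = (pKa1 + pKa2) / 2
pI = (2.65 + 9.29) / 2
pI = 5.97

5.97


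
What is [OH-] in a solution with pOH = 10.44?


[OH-] = 10^(-pOH)
[OH-] = 10^(-10.44)
[OH-] = 3.631e-11 M

3.631e-11 M


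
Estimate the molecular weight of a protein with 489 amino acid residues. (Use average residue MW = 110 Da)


MW = n_residues * 110 Da
MW = 489 * 110
MW = 53790 Da

53790 Da


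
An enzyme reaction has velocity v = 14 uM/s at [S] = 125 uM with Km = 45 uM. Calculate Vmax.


Vmax = v * (Km + [S]) / [S]
Vmax = 14 * (45 + 125) / 125
Vmax = 19.04 uM/s

19.04 uM/s


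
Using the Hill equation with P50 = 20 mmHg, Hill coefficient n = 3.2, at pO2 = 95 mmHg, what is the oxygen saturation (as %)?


Y = pO2^n / (P50^n + pO2^n)
Y = 95^3.2 / (20^3.2 + 95^3.2)
Y = 99.32%

99.32%


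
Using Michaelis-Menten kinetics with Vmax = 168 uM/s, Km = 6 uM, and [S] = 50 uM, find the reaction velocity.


v = Vmax * [S] / (Km + [S])
v = 168 * 50 / (6 + 50)
v = 150.0 uM/s

150.0 uM/s


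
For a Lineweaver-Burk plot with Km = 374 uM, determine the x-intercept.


x-intercept = -1/Km
= -1/374
= -0.0027 1/uM

-0.0027 1/uM


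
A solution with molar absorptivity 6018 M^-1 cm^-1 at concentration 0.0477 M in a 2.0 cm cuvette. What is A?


A = epsilon * c * l
A = 6018 * 0.0477 * 2.0
A = 574.1172

574.1172
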